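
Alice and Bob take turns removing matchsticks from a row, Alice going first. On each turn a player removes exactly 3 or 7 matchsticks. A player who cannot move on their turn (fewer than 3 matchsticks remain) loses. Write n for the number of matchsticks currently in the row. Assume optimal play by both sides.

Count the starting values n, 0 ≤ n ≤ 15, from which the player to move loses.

Use the standard recursion: the mover loses at a terminal position; elsewhere, the mover wins exactly when some move hands the opponent an L position.
n=0: no move → L
n=1: no move → L
n=2: no move → L
n=3: can move to 0, which is L ⇒ W
n=4: can move to 1, which is L ⇒ W
n=5: can move to 2, which is L ⇒ W
n=6: the only move is to 3(W), a W ⇒ L
n=7: can move to 0, which is L ⇒ W
n=8: can move to 1, which is L ⇒ W
n=9: can move to 6, which is L ⇒ W
n=10: moves to 7(W), 3(W); every one is W ⇒ L
n=11: moves to 8(W), 4(W); every one is W ⇒ L
n=12: moves to 9(W), 5(W); every one is W ⇒ L
n=13: can move to 10, which is L ⇒ W
n=14: can move to 11, which is L ⇒ W
n=15: can move to 12, which is L ⇒ W
L entries with 0 ≤ n ≤ 15: n = 0, 1, 2, 6, 10, 11, 12; that makes 7.

7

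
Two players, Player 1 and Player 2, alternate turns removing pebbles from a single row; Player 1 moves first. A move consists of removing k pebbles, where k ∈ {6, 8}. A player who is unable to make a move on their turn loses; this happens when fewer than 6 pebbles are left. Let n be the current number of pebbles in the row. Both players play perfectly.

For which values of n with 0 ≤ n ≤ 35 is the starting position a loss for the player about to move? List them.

0, 1, 2, 3, 4, 5, 14, 15, 16, 17, 18, 19, 28, 29, 30, 31, 32, 33

Label each position W (a win for the player to move) or L (a loss). A position with no legal move is L; any other position is W exactly when some move reaches an L, and L when every move reaches a W.
n=0: no move → L
n=1: no move → L
n=2: no move → L
n=3: no move → L
n=4: no move → L
n=5: no move → L
n=6: →0(L), so W
n=7: →1(L), so W
n=8: →2(L), so W
n=9: →3(L), so W
n=10: →4(L), so W
n=11: →5(L), so W
n=12: →4(L), so W
n=13: →5(L), so W
n=14: →8(W), 6(W) — all W, so L
n=15: →9(W), 7(W) — all W, so L
n=16: →10(W), 8(W) — all W, so L
n=17: →11(W), 9(W) — all W, so L
n=18: →12(W), 10(W) — all W, so L
n=19: →13(W), 11(W) — all W, so L
n=20: →14(L), so W
n=21: →15(L), so W
n=22: →16(L), so W
n=23: →17(L), so W
n=24: →18(L), so W
n=25: →19(L), so W
n=26: →18(L), so W
n=27: →19(L), so W
n=28: →22(W), 20(W) — all W, so L
n=29: →23(W), 21(W) — all W, so L
n=30: →24(W), 22(W) — all W, so L
n=31: →25(W), 23(W) — all W, so L
n=32: →26(W), 24(W) — all W, so L
n=33: →27(W), 25(W) — all W, so L
n=34: →28(L), so W
n=35: →29(L), so W
Reading off the rows marked L gives the requested list; there are 18 such values of n.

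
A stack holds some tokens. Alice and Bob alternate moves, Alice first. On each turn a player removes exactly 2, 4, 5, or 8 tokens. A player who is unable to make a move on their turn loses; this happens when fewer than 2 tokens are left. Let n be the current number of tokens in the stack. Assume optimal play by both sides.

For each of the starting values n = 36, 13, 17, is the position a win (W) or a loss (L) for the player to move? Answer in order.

36: W, 13: L, 17: W

Label each position W (a win for the player to move) or L (a loss). A position with no legal move is L; any other position is W exactly when some move reaches an L, and L when every move reaches a W.
n=0: no move → L
n=1: no move → L
n=2: can move to 0, which is L ⇒ W
n=3: can move to 1, which is L ⇒ W
n=4: can move to 0, which is L ⇒ W
n=5: can move to 1, which is L ⇒ W
n=6: can move to 1, which is L ⇒ W
n=7: moves to 5(W), 3(W), 2(W); every one is W ⇒ L
n=8: can move to 0, which is L ⇒ W
n=9: can move to 7, which is L ⇒ W
n=10: moves to 8(W), 6(W), 5(W), 2(W); every one is W ⇒ L
n=11: can move to 7, which is L ⇒ W
n=12: can move to 10, which is L ⇒ W
n=13: moves to 11(W), 9(W), 8(W), 5(W); every one is W ⇒ L
n=14: can move to 10, which is L ⇒ W
n=15: can move to 13, which is L ⇒ W
n=16: moves to 14(W), 12(W), 11(W), 8(W); every one is W ⇒ L
n=17: can move to 13, which is L ⇒ W
n=18: can move to 16, which is L ⇒ W
n=19: moves to 17(W), 15(W), 14(W), 11(W); every one is W ⇒ L
n=20: can move to 16, which is L ⇒ W
n=21: can move to 19, which is L ⇒ W
n=22: moves to 20(W), 18(W), 17(W), 14(W); every one is W ⇒ L
n=23: can move to 19, which is L ⇒ W
n=24: can move to 22, which is L ⇒ W
n=25: moves to 23(W), 21(W), 20(W), 17(W); every one is W ⇒ L
n=26: can move to 22, which is L ⇒ W
n=27: can move to 25, which is L ⇒ W
n=28: moves to 26(W), 24(W), 23(W), 20(W); every one is W ⇒ L
n=29: can move to 25, which is L ⇒ W
n=30: can move to 28, which is L ⇒ W
n=31: moves to 29(W), 27(W), 26(W), 23(W); every one is W ⇒ L
n=32: can move to 28, which is L ⇒ W
n=33: can move to 31, which is L ⇒ W
n=34: moves to 32(W), 30(W), 29(W), 26(W); every one is W ⇒ L
n=35: can move to 31, which is L ⇒ W
n=36: can move to 34, which is L ⇒ W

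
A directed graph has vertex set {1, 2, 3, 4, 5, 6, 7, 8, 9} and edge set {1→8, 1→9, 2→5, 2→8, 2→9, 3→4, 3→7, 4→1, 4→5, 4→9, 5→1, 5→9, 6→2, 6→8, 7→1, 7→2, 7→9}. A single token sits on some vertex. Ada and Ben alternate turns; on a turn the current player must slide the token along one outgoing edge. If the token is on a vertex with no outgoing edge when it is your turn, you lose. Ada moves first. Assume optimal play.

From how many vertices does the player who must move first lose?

3

Classify positions by backward induction: terminal positions (no move available) are L. From any other position, the mover wins iff some move reaches an L.
Every edge goes from a vertex to one that appears earlier in the order 8, 9, 1, 5, 4, 2, 7, 3, 6, so processing vertices in that order labels each vertex after all of its successors.
8: no outgoing edge → L
9: no outgoing edge → L
1: W (go to 9, an L position)
5: W (go to 9, an L position)
4: W (go to 9, an L position)
2: W (go to 9, an L position)
7: W (go to 9, an L position)
3: L (options 7(W), 4(W) are all W)
6: W (go to 8, an L position)
The L vertices are 3, 8, 9; that is 3 in all.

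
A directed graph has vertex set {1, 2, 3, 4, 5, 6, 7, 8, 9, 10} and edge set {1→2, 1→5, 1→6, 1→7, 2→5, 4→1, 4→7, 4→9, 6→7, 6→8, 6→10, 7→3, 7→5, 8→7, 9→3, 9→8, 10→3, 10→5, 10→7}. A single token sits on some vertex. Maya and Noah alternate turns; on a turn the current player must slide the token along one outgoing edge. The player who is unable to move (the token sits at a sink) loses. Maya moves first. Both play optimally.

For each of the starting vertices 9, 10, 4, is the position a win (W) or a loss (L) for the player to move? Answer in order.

9: W, 10: W, 4: L

Positions with no move are L. A position that does have a move is losing for the player to move precisely when every available move leads to a winning position for the opponent. Fill in the labels:
Every edge goes from a vertex to one that appears earlier in the order 3, 5, 7, 10, 8, 2, 6, 9, 1, 4, so processing vertices in that order labels each vertex after all of its successors.
3: no outgoing edge → L
5: no outgoing edge → L
7: W (go to 5, an L position)
10: W (go to 5, an L position)
8: L (sole option 7(W) is W)
2: W (go to 5, an L position)
6: W (go to 8, an L position)
9: W (go to 8, an L position)
1: W (go to 5, an L position)
4: L (options 1(W), 9(W), 7(W) are all W)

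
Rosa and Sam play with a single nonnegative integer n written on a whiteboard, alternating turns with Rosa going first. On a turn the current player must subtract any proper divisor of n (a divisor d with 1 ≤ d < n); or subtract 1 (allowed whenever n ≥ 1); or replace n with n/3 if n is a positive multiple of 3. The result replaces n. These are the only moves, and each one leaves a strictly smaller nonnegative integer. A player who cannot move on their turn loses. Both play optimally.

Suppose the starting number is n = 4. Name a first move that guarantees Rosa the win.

Move to 2.

Compute win/loss labels from the base case upward. A position with no move is L. Any other position is W if it can reach an L in one move, else L.
n=0: no move → L
n=1: W (go to 0, an L position)
n=2: L (sole option 1(W) is W)
n=3: W (go to 2, an L position)
n=4: W (go to 2, an L position)
From 4, the L positions reachable in one move are: 2.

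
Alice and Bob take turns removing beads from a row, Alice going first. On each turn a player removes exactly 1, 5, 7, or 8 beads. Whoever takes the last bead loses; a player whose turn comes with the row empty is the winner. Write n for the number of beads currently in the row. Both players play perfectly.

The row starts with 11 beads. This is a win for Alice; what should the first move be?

Remove 8, leaving 3.

Build the W/L table. Terminal = W. A non-terminal position is W if it has a move to some L; otherwise it is L.
n=0: no move; the opponent has just taken the last bead and therefore loses → W
n=1: →0(W) only, which is W, so L
n=2: →1(L), so W
n=3: →2(W) only, which is W, so L
n=4: →3(L), so W
n=5: →4(W), 0(W) — all W, so L
n=6: →5(L), so W
n=7: →6(W), 2(W), 0(W) — all W, so L
n=8: →7(L), so W
n=9: →1(L), so W
n=10: →5(L), so W
n=11: →3(L), so W
From 11, the L positions reachable in one move are: 3.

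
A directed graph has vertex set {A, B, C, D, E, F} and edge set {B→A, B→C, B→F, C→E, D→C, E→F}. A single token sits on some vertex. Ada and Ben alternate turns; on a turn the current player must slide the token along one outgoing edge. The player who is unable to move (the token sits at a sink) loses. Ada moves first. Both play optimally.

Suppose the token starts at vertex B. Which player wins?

Ada wins.

Use the standard recursion: the mover loses at a terminal position; elsewhere, the mover wins exactly when some move hands the opponent an L position.
Every edge goes from a vertex to one that appears earlier in the order F, A, E, C, B, D, so processing vertices in that order labels each vertex after all of its successors.
F: no outgoing edge → L
A: no outgoing edge → L
E: can move to F, which is L ⇒ W
C: the only move is to E(W), a W ⇒ L
B: can move to C, which is L ⇒ W
D: can move to C, which is L ⇒ W
From B Ada can move to C, reaching an L position.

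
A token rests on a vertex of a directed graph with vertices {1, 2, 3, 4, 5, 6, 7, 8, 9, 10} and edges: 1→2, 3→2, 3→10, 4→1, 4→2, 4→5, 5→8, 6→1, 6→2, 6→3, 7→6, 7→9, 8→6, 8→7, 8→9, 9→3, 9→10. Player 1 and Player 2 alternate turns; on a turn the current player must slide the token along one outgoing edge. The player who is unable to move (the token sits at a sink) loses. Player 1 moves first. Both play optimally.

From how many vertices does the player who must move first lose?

4

Use the standard recursion: the mover loses at a terminal position; elsewhere, the mover wins exactly when some move hands the opponent an L position.
Every edge goes from a vertex to one that appears earlier in the order 2, 10, 3, 1, 6, 9, 7, 8, 5, 4, so processing vertices in that order labels each vertex after all of its successors.
2: no outgoing edge → L
10: no outgoing edge → L
3: W (go to 10, an L position)
1: W (go to 2, an L position)
6: W (go to 2, an L position)
9: W (go to 10, an L position)
7: L (options 9(W), 6(W) are all W)
8: W (go to 7, an L position)
5: L (sole option 8(W) is W)
4: W (go to 5, an L position)
The L vertices are 2, 5, 7, 10; that is 4 in all.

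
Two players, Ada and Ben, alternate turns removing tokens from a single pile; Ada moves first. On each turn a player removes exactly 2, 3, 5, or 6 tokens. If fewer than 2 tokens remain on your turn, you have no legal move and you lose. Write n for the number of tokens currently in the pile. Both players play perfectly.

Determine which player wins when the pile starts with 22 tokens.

Ada wins.

Build the W/L table. Terminal = L. A non-terminal position is W if it has a move to some L; otherwise it is L.
n=0: no move → L
n=1: no move → L
n=2: reaches L-position 0 → W
n=3: reaches L-position 1 → W
n=4: reaches L-position 1 → W
n=5: reaches L-position 0 → W
n=6: reaches L-position 1 → W
n=7: reaches L-position 1 → W
n=8: only reaches 6(W), 5(W), 3(W), 2(W), all W → L
n=9: only reaches 7(W), 6(W), 4(W), 3(W), all W → L
n=10: reaches L-position 8 → W
n=11: reaches L-position 9 → W
n=12: reaches L-position 9 → W
n=13: reaches L-position 8 → W
n=14: reaches L-position 9 → W
n=15: reaches L-position 9 → W
n=16: only reaches 14(W), 13(W), 11(W), 10(W), all W → L
n=17: only reaches 15(W), 14(W), 12(W), 11(W), all W → L
n=18: reaches L-position 16 → W
n=19: reaches L-position 17 → W
n=20: reaches L-position 17 → W
n=21: reaches L-position 16 → W
n=22: reaches L-position 17 → W
The starting position 22 is W: Ada should remove 5, leaving 17, handing over an L position.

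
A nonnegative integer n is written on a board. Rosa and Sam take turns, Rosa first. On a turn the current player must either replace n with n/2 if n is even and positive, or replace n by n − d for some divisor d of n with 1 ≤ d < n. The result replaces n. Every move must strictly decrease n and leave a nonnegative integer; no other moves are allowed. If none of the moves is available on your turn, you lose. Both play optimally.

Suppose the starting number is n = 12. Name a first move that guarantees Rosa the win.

Work bottom-up. With no move the player to move loses. Otherwise the position is W if at least one move leads to an L position for the opponent, and L if every move leads to a W.
n=0: no move → L
n=1: no move → L
n=2: can move to 1, which is L ⇒ W
n=3: the only move is to 2(W), a W ⇒ L
n=4: can move to 3, which is L ⇒ W
n=5: the only move is to 4(W), a W ⇒ L
n=6: can move to 3, which is L ⇒ W
n=7: the only move is to 6(W), a W ⇒ L
n=8: can move to 7, which is L ⇒ W
n=9: moves to 6(W), 8(W); every one is W ⇒ L
n=10: can move to 5, which is L ⇒ W
n=11: the only move is to 10(W), a W ⇒ L
n=12: can move to 9, which is L ⇒ W
From 12, the L positions reachable in one move are: 9, 11. Any move reaching one of these is winning.

Move to 9.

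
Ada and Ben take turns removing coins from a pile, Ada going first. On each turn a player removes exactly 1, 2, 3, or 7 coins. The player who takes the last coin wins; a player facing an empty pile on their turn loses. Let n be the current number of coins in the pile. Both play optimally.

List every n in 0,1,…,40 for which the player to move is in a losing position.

Label each position W (a win for the player to move) or L (a loss). A position with no legal move is L; any other position is W exactly when some move reaches an L, and L when every move reaches a W.
n=0: no move → L
n=1: →0(L), so W
n=2: →0(L), so W
n=3: →0(L), so W
n=4: →3(W), 2(W), 1(W) — all W, so L
n=5: →4(L), so W
n=6: →4(L), so W
n=7: →4(L), so W
n=8: →7(W), 6(W), 5(W), 1(W) — all W, so L
n=9: →8(L), so W
n=10: →8(L), so W
n=11: →8(L), so W
n=12: →11(W), 10(W), 9(W), 5(W) — all W, so L
n=13: →12(L), so W
n=14: →12(L), so W
n=15: →12(L), so W
n=16: →15(W), 14(W), 13(W), 9(W) — all W, so L
n=17: →16(L), so W
n=18: →16(L), so W
n=19: →16(L), so W
n=20: →19(W), 18(W), 17(W), 13(W) — all W, so L
n=21: →20(L), so W
n=22: →20(L), so W
n=23: →20(L), so W
n=24: →23(W), 22(W), 21(W), 17(W) — all W, so L
n=25: →24(L), so W
n=26: →24(L), so W
n=27: →24(L), so W
n=28: →27(W), 26(W), 25(W), 21(W) — all W, so L
n=29: →28(L), so W
n=30: →28(L), so W
n=31: →28(L), so W
n=32: →31(W), 30(W), 29(W), 25(W) — all W, so L
n=33: →32(L), so W
n=34: →32(L), so W
n=35: →32(L), so W
n=36: →35(W), 34(W), 33(W), 29(W) — all W, so L
n=37: →36(L), so W
n=38: →36(L), so W
n=39: →36(L), so W
n=40: →39(W), 38(W), 37(W), 33(W) — all W, so L
The losing starting values of n are exactly the entries labelled L in this table (11 of them).

0, 4, 8, 12, 16, 20, 24, 28, 32, 36, 40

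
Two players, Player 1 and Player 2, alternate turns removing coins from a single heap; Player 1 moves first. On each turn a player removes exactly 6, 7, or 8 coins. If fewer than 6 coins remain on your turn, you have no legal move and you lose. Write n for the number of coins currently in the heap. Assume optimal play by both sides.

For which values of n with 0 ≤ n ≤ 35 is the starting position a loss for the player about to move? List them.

Classify positions by backward induction: terminal positions (no move available) are L. From any other position, the mover wins iff some move reaches an L.
n=0: no move → L
n=1: no move → L
n=2: no move → L
n=3: no move → L
n=4: no move → L
n=5: no move → L
n=6: can move to 0, which is L ⇒ W
n=7: can move to 1, which is L ⇒ W
n=8: can move to 2, which is L ⇒ W
n=9: can move to 3, which is L ⇒ W
n=10: can move to 4, which is L ⇒ W
n=11: can move to 5, which is L ⇒ W
n=12: can move to 5, which is L ⇒ W
n=13: can move to 5, which is L ⇒ W
n=14: moves to 8(W), 7(W), 6(W); every one is W ⇒ L
n=15: moves to 9(W), 8(W), 7(W); every one is W ⇒ L
n=16: moves to 10(W), 9(W), 8(W); every one is W ⇒ L
n=17: moves to 11(W), 10(W), 9(W); every one is W ⇒ L
n=18: moves to 12(W), 11(W), 10(W); every one is W ⇒ L
n=19: moves to 13(W), 12(W), 11(W); every one is W ⇒ L
n=20: can move to 14, which is L ⇒ W
n=21: can move to 15, which is L ⇒ W
n=22: can move to 16, which is L ⇒ W
n=23: can move to 17, which is L ⇒ W
n=24: can move to 18, which is L ⇒ W
n=25: can move to 19, which is L ⇒ W
n=26: can move to 19, which is L ⇒ W
n=27: can move to 19, which is L ⇒ W
n=28: moves to 22(W), 21(W), 20(W); every one is W ⇒ L
n=29: moves to 23(W), 22(W), 21(W); every one is W ⇒ L
n=30: moves to 24(W), 23(W), 22(W); every one is W ⇒ L
n=31: moves to 25(W), 24(W), 23(W); every one is W ⇒ L
n=32: moves to 26(W), 25(W), 24(W); every one is W ⇒ L
n=33: moves to 27(W), 26(W), 25(W); every one is W ⇒ L
n=34: can move to 28, which is L ⇒ W
n=35: can move to 29, which is L ⇒ W
Reading off the rows marked L gives the requested list; there are 18 such values of n.

0, 1, 2, 3, 4, 5, 14, 15, 16, 17, 18, 19, 28, 29, 30, 31, 32, 33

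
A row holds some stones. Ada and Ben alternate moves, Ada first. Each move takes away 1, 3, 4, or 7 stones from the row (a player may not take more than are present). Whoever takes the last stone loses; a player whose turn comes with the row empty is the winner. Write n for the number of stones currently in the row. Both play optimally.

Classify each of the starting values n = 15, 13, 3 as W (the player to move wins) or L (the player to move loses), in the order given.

15: W, 13: W, 3: L

Use the standard recursion: the mover wins at a terminal position; elsewhere, the mover wins exactly when some move hands the opponent an L position.
n=0: no move; the opponent has just taken the last stone and therefore loses → W
n=1: L (sole option 0(W) is W)
n=2: W (go to 1, an L position)
n=3: L (options 2(W), 0(W) are all W)
n=4: W (go to 3, an L position)
n=5: W (go to 1, an L position)
n=6: W (go to 3, an L position)
n=7: W (go to 3, an L position)
n=8: W (go to 1, an L position)
n=9: L (options 8(W), 6(W), 5(W), 2(W) are all W)
n=10: W (go to 9, an L position)
n=11: L (options 10(W), 8(W), 7(W), 4(W) are all W)
n=12: W (go to 11, an L position)
n=13: W (go to 9, an L position)
n=14: W (go to 11, an L position)
n=15: W (go to 11, an L position)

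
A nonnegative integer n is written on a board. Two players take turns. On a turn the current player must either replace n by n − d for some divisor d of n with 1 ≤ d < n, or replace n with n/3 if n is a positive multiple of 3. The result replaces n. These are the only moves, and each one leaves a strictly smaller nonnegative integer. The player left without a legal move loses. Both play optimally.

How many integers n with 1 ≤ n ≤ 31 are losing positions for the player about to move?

Build the W/L table. Terminal = L. A non-terminal position is W if it has a move to some L; otherwise it is L.
n=0: no move → L
n=1: no move → L
n=2: can move to 1, which is L ⇒ W
n=3: can move to 1, which is L ⇒ W
n=4: moves to 2(W), 3(W); every one is W ⇒ L
n=5: can move to 4, which is L ⇒ W
n=6: can move to 4, which is L ⇒ W
n=7: the only move is to 6(W), a W ⇒ L
n=8: can move to 4, which is L ⇒ W
n=9: moves to 3(W), 6(W), 8(W); every one is W ⇒ L
n=10: can move to 9, which is L ⇒ W
n=11: the only move is to 10(W), a W ⇒ L
n=12: can move to 4, which is L ⇒ W
n=13: the only move is to 12(W), a W ⇒ L
n=14: can move to 7, which is L ⇒ W
n=15: moves to 5(W), 10(W), 12(W), 14(W); every one is W ⇒ L
n=16: can move to 15, which is L ⇒ W
n=17: the only move is to 16(W), a W ⇒ L
n=18: can move to 9, which is L ⇒ W
n=19: the only move is to 18(W), a W ⇒ L
n=20: can move to 15, which is L ⇒ W
n=21: can move to 7, which is L ⇒ W
n=22: can move to 11, which is L ⇒ W
n=23: the only move is to 22(W), a W ⇒ L
n=24: can move to 23, which is L ⇒ W
n=25: moves to 20(W), 24(W); every one is W ⇒ L
n=26: can move to 13, which is L ⇒ W
n=27: can move to 9, which is L ⇒ W
n=28: moves to 14(W), 21(W), 24(W), 26(W), 27(W); every one is W ⇒ L
n=29: can move to 28, which is L ⇒ W
n=30: can move to 15, which is L ⇒ W
n=31: the only move is to 30(W), a W ⇒ L
L entries with 1 ≤ n ≤ 31 (n=0 is outside the asked range and is not counted): n = 1, 4, 7, 9, 11, 13, 15, 17, 19, 23, 25, 28, 31; that makes 13.

13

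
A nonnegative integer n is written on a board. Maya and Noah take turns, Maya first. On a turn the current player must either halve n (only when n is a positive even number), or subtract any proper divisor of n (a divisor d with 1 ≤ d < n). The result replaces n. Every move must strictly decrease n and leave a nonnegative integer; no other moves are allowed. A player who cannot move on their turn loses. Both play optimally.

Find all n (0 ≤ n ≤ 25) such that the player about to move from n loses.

0, 1, 3, 5, 7, 9, 11, 13, 15, 17, 19, 21, 23, 25

Positions with no move are L. A position that does have a move is losing for the player to move precisely when every available move leads to a winning position for the opponent. Fill in the labels:
n=0: no move → L
n=1: no move → L
n=2: can move to 1, which is L ⇒ W
n=3: the only move is to 2(W), a W ⇒ L
n=4: can move to 3, which is L ⇒ W
n=5: the only move is to 4(W), a W ⇒ L
n=6: can move to 3, which is L ⇒ W
n=7: the only move is to 6(W), a W ⇒ L
n=8: can move to 7, which is L ⇒ W
n=9: moves to 6(W), 8(W); every one is W ⇒ L
n=10: can move to 5, which is L ⇒ W
n=11: the only move is to 10(W), a W ⇒ L
n=12: can move to 9, which is L ⇒ W
n=13: the only move is to 12(W), a W ⇒ L
n=14: can move to 7, which is L ⇒ W
n=15: moves to 10(W), 12(W), 14(W); every one is W ⇒ L
n=16: can move to 15, which is L ⇒ W
n=17: the only move is to 16(W), a W ⇒ L
n=18: can move to 9, which is L ⇒ W
n=19: the only move is to 18(W), a W ⇒ L
n=20: can move to 15, which is L ⇒ W
n=21: moves to 14(W), 18(W), 20(W); every one is W ⇒ L
n=22: can move to 11, which is L ⇒ W
n=23: the only move is to 22(W), a W ⇒ L
n=24: can move to 21, which is L ⇒ W
n=25: moves to 20(W), 24(W); every one is W ⇒ L
Reading off the rows marked L gives the requested list; there are 14 such values of n.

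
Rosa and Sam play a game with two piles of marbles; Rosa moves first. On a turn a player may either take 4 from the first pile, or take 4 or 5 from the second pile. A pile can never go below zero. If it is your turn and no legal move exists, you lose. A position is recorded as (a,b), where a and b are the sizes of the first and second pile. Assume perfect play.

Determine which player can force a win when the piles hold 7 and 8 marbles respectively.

Rosa wins.

Use the standard recursion: the mover loses at a terminal position; elsewhere, the mover wins exactly when some move hands the opponent an L position.
No move ever increases a pile, so every position that can arise here has a ≤ 7 and b ≤ 8; it is enough to label the cells with 0 ≤ a ≤ 7 and 0 ≤ b ≤ 8.
Every move lowers a or b (never raises either), so fill the grid row by row in increasing a, and left to right within a row: each cell's successors are then already labelled.
      b=0  b=1  b=2  b=3  b=4  b=5  b=6  b=7  b=8
a=0:    L    L    L    L    W    W    W    W    W
a=1:    L    L    L    L    W    W    W    W    W
a=2:    L    L    L    L    W    W    W    W    W
a=3:    L    L    L    L    W    W    W    W    W
a=4:    W    W    W    W    L    L    L    L    W
a=5:    W    W    W    W    L    L    L    L    W
a=6:    W    W    W    W    L    L    L    L    W
a=7:    W    W    W    W    L    L    L    L    W
Cells with no legal move (terminal, hence L): (0,0), (0,1), (0,2), (0,3), (1,0), (1,1), (1,2), (1,3), (2,0), (2,1), (2,2), (2,3), (3,0), (3,1), (3,2), (3,3).
The remaining L cells, each justified by listing all of its moves:
(4,4): moves to (0,4)(W), (4,0)(W); every one is W ⇒ L
(4,5): moves to (0,5)(W), (4,1)(W), (4,0)(W); every one is W ⇒ L
(4,6): moves to (0,6)(W), (4,2)(W), (4,1)(W); every one is W ⇒ L
(4,7): moves to (0,7)(W), (4,3)(W), (4,2)(W); every one is W ⇒ L
(5,4): moves to (1,4)(W), (5,0)(W); every one is W ⇒ L
(5,5): moves to (1,5)(W), (5,1)(W), (5,0)(W); every one is W ⇒ L
(5,6): moves to (1,6)(W), (5,2)(W), (5,1)(W); every one is W ⇒ L
(5,7): moves to (1,7)(W), (5,3)(W), (5,2)(W); every one is W ⇒ L
(6,4): moves to (2,4)(W), (6,0)(W); every one is W ⇒ L
(6,5): moves to (2,5)(W), (6,1)(W), (6,0)(W); every one is W ⇒ L
(6,6): moves to (2,6)(W), (6,2)(W), (6,1)(W); every one is W ⇒ L
(6,7): moves to (2,7)(W), (6,3)(W), (6,2)(W); every one is W ⇒ L
(7,4): moves to (3,4)(W), (7,0)(W); every one is W ⇒ L
(7,5): moves to (3,5)(W), (7,1)(W), (7,0)(W); every one is W ⇒ L
(7,6): moves to (3,6)(W), (7,2)(W), (7,1)(W); every one is W ⇒ L
(7,7): moves to (3,7)(W), (7,3)(W), (7,2)(W); every one is W ⇒ L
Every other cell has at least one move into one of the L cells above, so it is W.
From (7,8) Rosa can move to (7,4), reaching an L position.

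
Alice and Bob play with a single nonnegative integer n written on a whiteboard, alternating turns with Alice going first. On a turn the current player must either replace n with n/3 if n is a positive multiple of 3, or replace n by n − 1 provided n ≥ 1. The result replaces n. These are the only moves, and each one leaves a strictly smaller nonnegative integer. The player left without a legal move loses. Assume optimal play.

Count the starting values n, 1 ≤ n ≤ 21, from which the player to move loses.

9

Classify positions by backward induction: terminal positions (no move available) are L. From any other position, the mover wins iff some move reaches an L.
n=0: no move → L
n=1: →0(L), so W
n=2: →1(W) only, which is W, so L
n=3: →2(L), so W
n=4: →3(W) only, which is W, so L
n=5: →4(L), so W
n=6: →2(L), so W
n=7: →6(W) only, which is W, so L
n=8: →7(L), so W
n=9: →3(W), 8(W) — all W, so L
n=10: →9(L), so W
n=11: →10(W) only, which is W, so L
n=12: →4(L), so W
n=13: →12(W) only, which is W, so L
n=14: →13(L), so W
n=15: →5(W), 14(W) — all W, so L
n=16: →15(L), so W
n=17: →16(W) only, which is W, so L
n=18: →17(L), so W
n=19: →18(W) only, which is W, so L
n=20: →19(L), so W
n=21: →7(L), so W
L entries with 1 ≤ n ≤ 21 (n=0 is outside the asked range and is not counted): n = 2, 4, 7, 9, 11, 13, 15, 17, 19; that makes 9.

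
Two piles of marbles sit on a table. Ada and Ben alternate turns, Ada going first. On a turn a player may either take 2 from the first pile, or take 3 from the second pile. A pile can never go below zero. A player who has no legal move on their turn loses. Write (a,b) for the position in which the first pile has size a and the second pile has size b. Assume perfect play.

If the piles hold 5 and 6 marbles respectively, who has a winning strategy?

Ben wins.

Positions with no move are L. A position that does have a move is losing for the player to move precisely when every available move leads to a winning position for the opponent. Fill in the labels:
No move ever increases a pile, so every position that can arise here has a ≤ 5 and b ≤ 6; it is enough to label the cells with 0 ≤ a ≤ 5 and 0 ≤ b ≤ 6.
Every move lowers a or b (never raises either), so fill the grid row by row in increasing a, and left to right within a row: each cell's successors are then already labelled.
      b=0  b=1  b=2  b=3  b=4  b=5  b=6
a=0:    L    L    L    W    W    W    L
a=1:    L    L    L    W    W    W    L
a=2:    W    W    W    L    L    L    W
a=3:    W    W    W    L    L    L    W
a=4:    L    L    L    W    W    W    L
a=5:    L    L    L    W    W    W    L
Cells with no legal move (terminal, hence L): (0,0), (0,1), (0,2), (1,0), (1,1), (1,2).
The remaining L cells, each justified by listing all of its moves:
(0,6): the only move is to (0,3)(W), a W ⇒ L
(1,6): the only move is to (1,3)(W), a W ⇒ L
(2,3): moves to (0,3)(W), (2,0)(W); every one is W ⇒ L
(2,4): moves to (0,4)(W), (2,1)(W); every one is W ⇒ L
(2,5): moves to (0,5)(W), (2,2)(W); every one is W ⇒ L
(3,3): moves to (1,3)(W), (3,0)(W); every one is W ⇒ L
(3,4): moves to (1,4)(W), (3,1)(W); every one is W ⇒ L
(3,5): moves to (1,5)(W), (3,2)(W); every one is W ⇒ L
(4,0): the only move is to (2,0)(W), a W ⇒ L
(4,1): the only move is to (2,1)(W), a W ⇒ L
(4,2): the only move is to (2,2)(W), a W ⇒ L
(4,6): moves to (2,6)(W), (4,3)(W); every one is W ⇒ L
(5,0): the only move is to (3,0)(W), a W ⇒ L
(5,1): the only move is to (3,1)(W), a W ⇒ L
(5,2): the only move is to (3,2)(W), a W ⇒ L
(5,6): moves to (3,6)(W), (5,3)(W); every one is W ⇒ L
Every other cell has at least one move into one of the L cells above, so it is W.
The starting position (5,6) is L: whatever Ada does, the opponent receives a W position.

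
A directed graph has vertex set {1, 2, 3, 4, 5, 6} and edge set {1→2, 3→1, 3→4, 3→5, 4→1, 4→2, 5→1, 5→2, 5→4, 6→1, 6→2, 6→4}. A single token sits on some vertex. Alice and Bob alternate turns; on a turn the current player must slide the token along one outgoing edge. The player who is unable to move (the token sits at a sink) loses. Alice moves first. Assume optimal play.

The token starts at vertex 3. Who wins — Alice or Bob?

Build the W/L table. Terminal = L. A non-terminal position is W if it has a move to some L; otherwise it is L.
Every edge goes from a vertex to one that appears earlier in the order 2, 1, 4, 6, 5, 3, so processing vertices in that order labels each vertex after all of its successors.
2: no outgoing edge → L
1: reaches L-position 2 → W
4: reaches L-position 2 → W
6: reaches L-position 2 → W
5: reaches L-position 2 → W
3: only reaches 5(W), 4(W), 1(W), all W → L
The starting position 3 is L: whatever Alice does, the opponent receives a W position.

Bob wins.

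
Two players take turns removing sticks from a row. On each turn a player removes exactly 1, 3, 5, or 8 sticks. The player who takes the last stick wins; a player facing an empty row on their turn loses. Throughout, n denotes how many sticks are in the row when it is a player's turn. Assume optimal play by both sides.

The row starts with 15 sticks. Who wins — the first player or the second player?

Work bottom-up. With no move the player to move loses. Otherwise the position is W if at least one move leads to an L position for the opponent, and L if every move leads to a W.
n=0: no move → L
n=1: →0(L), so W
n=2: →1(W) only, which is W, so L
n=3: →2(L), so W
n=4: →3(W), 1(W) — all W, so L
n=5: →4(L), so W
n=6: →5(W), 3(W), 1(W) — all W, so L
n=7: →6(L), so W
n=8: →0(L), so W
n=9: →6(L), so W
n=10: →2(L), so W
n=11: →6(L), so W
n=12: →4(L), so W
n=13: →12(W), 10(W), 8(W), 5(W) — all W, so L
n=14: →13(L), so W
n=15: →14(W), 12(W), 10(W), 7(W) — all W, so L
Every move from 15 reaches a W position, so the mover loses.

The second player wins.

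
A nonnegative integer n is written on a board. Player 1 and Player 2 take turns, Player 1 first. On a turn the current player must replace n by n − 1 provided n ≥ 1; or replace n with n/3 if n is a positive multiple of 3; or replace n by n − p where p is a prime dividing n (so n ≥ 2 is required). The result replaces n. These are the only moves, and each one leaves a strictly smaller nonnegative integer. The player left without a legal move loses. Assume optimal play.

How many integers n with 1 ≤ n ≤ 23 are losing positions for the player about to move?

5

Work bottom-up. With no move the player to move loses. Otherwise the position is W if at least one move leads to an L position for the opponent, and L if every move leads to a W.
n=0: no move → L
n=1: W (go to 0, an L position)
n=2: W (go to 0, an L position)
n=3: W (go to 0, an L position)
n=4: L (options 2(W), 3(W) are all W)
n=5: W (go to 0, an L position)
n=6: W (go to 4, an L position)
n=7: W (go to 0, an L position)
n=8: L (options 6(W), 7(W) are all W)
n=9: W (go to 8, an L position)
n=10: W (go to 8, an L position)
n=11: W (go to 0, an L position)
n=12: W (go to 4, an L position)
n=13: W (go to 0, an L position)
n=14: L (options 7(W), 12(W), 13(W) are all W)
n=15: W (go to 14, an L position)
n=16: W (go to 14, an L position)
n=17: W (go to 0, an L position)
n=18: L (options 6(W), 15(W), 16(W), 17(W) are all W)
n=19: W (go to 0, an L position)
n=20: W (go to 18, an L position)
n=21: W (go to 14, an L position)
n=22: L (options 11(W), 20(W), 21(W) are all W)
n=23: W (go to 0, an L position)
L entries with 1 ≤ n ≤ 23 (n=0 is outside the asked range and is not counted): n = 4, 8, 14, 18, 22; that makes 5.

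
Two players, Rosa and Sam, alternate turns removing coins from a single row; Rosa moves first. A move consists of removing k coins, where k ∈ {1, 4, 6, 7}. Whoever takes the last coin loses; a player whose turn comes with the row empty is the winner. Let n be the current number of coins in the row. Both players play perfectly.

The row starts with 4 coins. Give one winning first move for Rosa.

Remove 1, leaving 3.

Label each position W (a win for the player to move) or L (a loss). A position with no legal move is W; any other position is W exactly when some move reaches an L, and L when every move reaches a W.
n=0: no move; the opponent has just taken the last coin and therefore loses → W
n=1: the only move is to 0(W), a W ⇒ L
n=2: can move to 1, which is L ⇒ W
n=3: the only move is to 2(W), a W ⇒ L
n=4: can move to 3, which is L ⇒ W
From 4, the L positions reachable in one move are: 3.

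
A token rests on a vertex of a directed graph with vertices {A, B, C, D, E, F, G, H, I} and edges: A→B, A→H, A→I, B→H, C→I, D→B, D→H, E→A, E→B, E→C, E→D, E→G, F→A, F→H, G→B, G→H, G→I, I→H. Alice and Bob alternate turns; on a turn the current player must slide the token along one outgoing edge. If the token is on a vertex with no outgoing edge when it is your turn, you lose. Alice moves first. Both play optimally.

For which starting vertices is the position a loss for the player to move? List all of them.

C, H

Compute win/loss labels from the base case upward. A position with no move is L. Any other position is W if it can reach an L in one move, else L.
Every edge goes from a vertex to one that appears earlier in the order H, I, B, D, A, G, F, C, E, so processing vertices in that order labels each vertex after all of its successors.
H: no outgoing edge → L
I: →H(L), so W
B: →H(L), so W
D: →H(L), so W
A: →H(L), so W
G: →H(L), so W
F: →H(L), so W
C: →I(W) only, which is W, so L
E: →C(L), so W
The losing starting vertices are exactly the entries labelled L in this table (2 of them).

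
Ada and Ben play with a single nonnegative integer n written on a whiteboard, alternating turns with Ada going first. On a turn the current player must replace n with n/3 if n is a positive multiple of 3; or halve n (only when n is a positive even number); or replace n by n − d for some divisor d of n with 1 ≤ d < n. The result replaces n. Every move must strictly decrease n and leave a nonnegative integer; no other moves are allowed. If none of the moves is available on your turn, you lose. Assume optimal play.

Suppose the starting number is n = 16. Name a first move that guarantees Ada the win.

Positions with no move are L. A position that does have a move is losing for the player to move precisely when every available move leads to a winning position for the opponent. Fill in the labels:
n=0: no move → L
n=1: no move → L
n=2: W (go to 1, an L position)
n=3: W (go to 1, an L position)
n=4: L (options 2(W), 3(W) are all W)
n=5: W (go to 4, an L position)
n=6: W (go to 4, an L position)
n=7: L (sole option 6(W) is W)
n=8: W (go to 4, an L position)
n=9: L (options 3(W), 6(W), 8(W) are all W)
n=10: W (go to 9, an L position)
n=11: L (sole option 10(W) is W)
n=12: W (go to 4, an L position)
n=13: L (sole option 12(W) is W)
n=14: W (go to 7, an L position)
n=15: L (options 5(W), 10(W), 12(W), 14(W) are all W)
n=16: W (go to 15, an L position)
From 16, the L positions reachable in one move are: 15.

Move to 15.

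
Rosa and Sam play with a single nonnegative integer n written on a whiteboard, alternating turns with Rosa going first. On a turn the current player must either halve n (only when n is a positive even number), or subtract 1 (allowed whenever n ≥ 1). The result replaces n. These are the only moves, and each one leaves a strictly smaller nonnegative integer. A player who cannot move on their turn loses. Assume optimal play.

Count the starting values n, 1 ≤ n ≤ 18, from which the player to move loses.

8

Classify positions by backward induction: terminal positions (no move available) are L. From any other position, the mover wins iff some move reaches an L.
n=0: no move → L
n=1: →0(L), so W
n=2: →1(W) only, which is W, so L
n=3: →2(L), so W
n=4: →2(L), so W
n=5: →4(W) only, which is W, so L
n=6: →5(L), so W
n=7: →6(W) only, which is W, so L
n=8: →7(L), so W
n=9: →8(W) only, which is W, so L
n=10: →5(L), so W
n=11: →10(W) only, which is W, so L
n=12: →11(L), so W
n=13: →12(W) only, which is W, so L
n=14: →7(L), so W
n=15: →14(W) only, which is W, so L
n=16: →15(L), so W
n=17: →16(W) only, which is W, so L
n=18: →9(L), so W
L entries with 1 ≤ n ≤ 18 (n=0 is outside the asked range and is not counted): n = 2, 5, 7, 9, 11, 13, 15, 17; that makes 8.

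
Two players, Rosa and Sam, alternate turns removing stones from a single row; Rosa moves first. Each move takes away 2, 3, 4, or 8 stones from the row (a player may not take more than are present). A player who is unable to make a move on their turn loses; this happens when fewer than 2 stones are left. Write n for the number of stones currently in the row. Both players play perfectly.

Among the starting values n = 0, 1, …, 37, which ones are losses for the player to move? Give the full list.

0, 1, 6, 7, 12, 13, 18, 19, 24, 25, 30, 31, 36, 37

Classify positions by backward induction: terminal positions (no move available) are L. From any other position, the mover wins iff some move reaches an L.
n=0: no move → L
n=1: no move → L
n=2: W (go to 0, an L position)
n=3: W (go to 1, an L position)
n=4: W (go to 1, an L position)
n=5: W (go to 1, an L position)
n=6: L (options 4(W), 3(W), 2(W) are all W)
n=7: L (options 5(W), 4(W), 3(W) are all W)
n=8: W (go to 6, an L position)
n=9: W (go to 7, an L position)
n=10: W (go to 7, an L position)
n=11: W (go to 7, an L position)
n=12: L (options 10(W), 9(W), 8(W), 4(W) are all W)
n=13: L (options 11(W), 10(W), 9(W), 5(W) are all W)
n=14: W (go to 12, an L position)
n=15: W (go to 13, an L position)
n=16: W (go to 13, an L position)
n=17: W (go to 13, an L position)
n=18: L (options 16(W), 15(W), 14(W), 10(W) are all W)
n=19: L (options 17(W), 16(W), 15(W), 11(W) are all W)
n=20: W (go to 18, an L position)
n=21: W (go to 19, an L position)
n=22: W (go to 19, an L position)
n=23: W (go to 19, an L position)
n=24: L (options 22(W), 21(W), 20(W), 16(W) are all W)
n=25: L (options 23(W), 22(W), 21(W), 17(W) are all W)
n=26: W (go to 24, an L position)
n=27: W (go to 25, an L position)
n=28: W (go to 25, an L position)
n=29: W (go to 25, an L position)
n=30: L (options 28(W), 27(W), 26(W), 22(W) are all W)
n=31: L (options 29(W), 28(W), 27(W), 23(W) are all W)
n=32: W (go to 30, an L position)
n=33: W (go to 31, an L position)
n=34: W (go to 31, an L position)
n=35: W (go to 31, an L position)
n=36: L (options 34(W), 33(W), 32(W), 28(W) are all W)
n=37: L (options 35(W), 34(W), 33(W), 29(W) are all W)
The losing starting values of n are exactly the entries labelled L in this table (14 of them).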